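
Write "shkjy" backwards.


Input string: 'shkjy'
Operation: reverse character order
Original order: 's' -> 'h' -> 'k' -> 'j' -> 'y'
Reversed order: 'y' -> 'j' -> 'k' -> 'h' -> 's'
Result: yjkhs


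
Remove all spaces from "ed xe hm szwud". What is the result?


Input string: 'ed xe hm szwud'
Operation: remove all spaces
Words: 'ed', 'xe', 'hm', 'szwud'
Join without spaces: edxehmszwud


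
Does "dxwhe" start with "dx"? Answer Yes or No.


Input string: 'dxwhe'
Prefix to check: 'dx'
First 2 characters of input: 'dx'
Match: True
Result: Yes


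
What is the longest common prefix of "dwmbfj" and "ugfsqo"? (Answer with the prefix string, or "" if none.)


String 1: 'dwmbfj'
String 2: 'ugfsqo'
Compare position by position:
pos 0: 'd' vs 'u' differ -> stop
Longest common prefix: "" (length 0)


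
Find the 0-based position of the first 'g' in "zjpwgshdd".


Input string: 'zjpwgshdd'
Target: 'g'
Scanning left to right: s[0]='z', s[1]='j', s[2]='p', s[3]='w', s[4]='g'
First match at index: 4


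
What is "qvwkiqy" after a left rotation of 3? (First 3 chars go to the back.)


Input: 'qvwkiqy', shift = 3
Operation: split at index 3 and swap parts
Front part s[0:3] = 'qvw'
Back part s[3:] = 'kiqy'
Rotated = back + front = 'kiqy' + 'qvw'
Result: kiqyqvw


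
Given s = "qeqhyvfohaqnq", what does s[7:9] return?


Input string: 'qeqhyvfohaqnq'
Operation: slice [7:9]
Extract characters: s[7]='o', s[8]='h'
Result: oh


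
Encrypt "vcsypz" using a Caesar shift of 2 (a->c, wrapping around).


Input: 'vcsypz', shift = 2
Operation: for each letter, (position + 2) mod 26
Mapping: 'v'(21+2=23)->'x', 'c'(2+2=4)->'e', 's'(18+2=20)->'u', 'y'(24+2=26, 26 mod 26=0)->'a', 'p'(15+2=17)->'r', 'z'(25+2=27, 27 mod 26=1)->'b'
Result: xeuarb


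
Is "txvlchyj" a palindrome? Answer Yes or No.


Input string: 'txvlchyj'
Reversed: 'jyhclvxt'
Compare pairs: s[0]='t' vs s[7]='j' (mismatch), s[1]='x' vs s[6]='y' (mismatch), s[2]='v' vs s[5]='h' (mismatch), s[3]='l' vs s[4]='c' (mismatch)
Palindrome: No


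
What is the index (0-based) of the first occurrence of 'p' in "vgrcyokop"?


Input string: 'vgrcyokop'
Target: 'p'
Scanning left to right: s[0]='v', s[1]='g', s[2]='r', s[3]='c', s[4]='y', s[5]='o', s[6]='k', s[7]='o', s[8]='p'
First match at index: 8


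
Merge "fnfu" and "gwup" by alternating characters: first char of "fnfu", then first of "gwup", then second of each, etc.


String 1: 'fnfu'
String 2: 'gwup'
Operation: alternate characters
Pairs: 'f'+'g', 'n'+'w', 'f'+'u', 'u'+'p'
Result: fgnwfuup


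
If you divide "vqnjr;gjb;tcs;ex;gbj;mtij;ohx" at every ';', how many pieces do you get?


Input string: 'vqnjr;gjb;tcs;ex;gbj;mtij;ohx'
Delimiter: ';'
Split result: 'vqnjr', 'gjb', 'tcs', 'ex', 'gbj', 'mtij', 'ohx'
Number of parts: 7


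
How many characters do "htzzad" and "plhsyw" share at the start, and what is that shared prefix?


String 1: 'htzzad'
String 2: 'plhsyw'
Compare position by position:
pos 0: 'h' vs 'p' differ -> stop
Longest common prefix: "" (length 0)


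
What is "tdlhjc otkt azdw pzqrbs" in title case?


Input string: 'tdlhjc otkt azdw pzqrbs'
Operation: capitalize first letter of each word
Word transformations: 'tdlhjc'->'Tdlhjc', 'otkt'->'Otkt', 'azdw'->'Azdw', 'pzqrbs'->'Pzqrbs'
Result: Tdlhjc Otkt Azdw Pzqrbs


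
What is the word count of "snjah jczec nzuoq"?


Input string: 'snjah jczec nzuoq'
Operation: split by spaces
Words found: 'snjah', 'jczec', 'nzuoq'
Word count: 3


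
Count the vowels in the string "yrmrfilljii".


Input string: 'yrmrfilljii'
Operation: count vowels (a, e, i, o, u)
Scan: s[0]='y', s[1]='r', s[2]='m', s[3]='r', s[4]='f', s[5]='i' (vowel), s[6]='l', s[7]='l', s[8]='j', s[9]='i' (vowel), s[10]='i' (vowel)
Vowels found: 3
Result: 3


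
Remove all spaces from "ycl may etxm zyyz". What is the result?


Input string: 'ycl may etxm zyyz'
Operation: remove all spaces
Words: 'ycl', 'may', 'etxm', 'zyyz'
Join without spaces: yclmayetxmzyyz


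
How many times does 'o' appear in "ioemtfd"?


Input string: 'ioemtfd'
Target character: 'o'
Scan each position: s[1]='o'
Matches found at indices: 1
Total: 1


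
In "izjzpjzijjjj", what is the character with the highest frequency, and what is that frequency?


Input: 'izjzpjzijjjj'
Operation: tally each character
Counts: 'i':2, 'j':6, 'p':1, 'z':3
Maximum: 'j' appears 6 times


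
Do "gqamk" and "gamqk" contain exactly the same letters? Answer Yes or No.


String 1: 'gqamk' -> sorted: 'agkmq'
String 2: 'gamqk' -> sorted: 'agkmq'
Compare sorted forms: 'agkmq' == 'agkmq'
Anagram: Yes


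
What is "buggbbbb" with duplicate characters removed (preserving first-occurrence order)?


Input: 'buggbbbb'
Operation: keep first occurrence of each character
Scan: s[0]='b' new -> keep; s[1]='u' new -> keep; s[2]='g' new -> keep; s[3]='g' seen -> skip; s[4]='b' seen -> skip; s[5]='b' seen -> skip; s[6]='b' seen -> skip; s[7]='b' seen -> skip
Result: bug


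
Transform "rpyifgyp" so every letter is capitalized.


Input string: 'rpyifgyp'
Operation: convert each letter to uppercase
Mapping: 'r'->'R', 'p'->'P', 'y'->'Y', 'i'->'I', 'f'->'F', 'g'->'G', 'y'->'Y', 'p'->'P'
Result: RPYIFGYP


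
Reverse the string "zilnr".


Input string: 'zilnr'
Operation: reverse character order
Original order: 'z' -> 'i' -> 'l' -> 'n' -> 'r'
Reversed order: 'r' -> 'n' -> 'l' -> 'i' -> 'z'
Result: rnliz


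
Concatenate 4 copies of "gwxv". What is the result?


Input string: 'gwxv'
Operation: repeat 4 times
Concatenation: 'gwxv' + 'gwxv' + 'gwxv' + 'gwxv'
Result: gwxvgwxvgwxvgwxv


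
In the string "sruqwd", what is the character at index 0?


Input string: 'sruqwd'
Operation: get character at index 0
Index mapping: s[0]='s'
Result: 's'


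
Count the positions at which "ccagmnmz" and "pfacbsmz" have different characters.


String 1: 'ccagmnmz'
String 2: 'pfacbsmz'
Compare each position: pos 0: 'c'!='p', pos 1: 'c'!='f', pos 2: 'a'=='a', pos 3: 'g'!='c', pos 4: 'm'!='b', pos 5: 'n'!='s', pos 6: 'm'=='m', pos 7: 'z'=='z'
Differing positions: 5
Hamming distance: 5


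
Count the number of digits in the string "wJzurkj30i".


Input string: 'wJzurkj30i'
Operation: count digit characters (0-9)
Scan: 'w', 'J', 'z', 'u', 'r', 'k', 'j', '3'(digit), '0'(digit), 'i'
Digits found: 2
Result: 2


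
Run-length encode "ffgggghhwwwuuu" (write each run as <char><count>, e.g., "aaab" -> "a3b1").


Input: 'ffgggghhwwwuuu'
Operation: identify consecutive runs
Runs: 'ff' -> f2, 'gggg' -> g4, 'hh' -> h2, 'www' -> w3, 'uuu' -> u3
Encoded: f2g4h2w3u3


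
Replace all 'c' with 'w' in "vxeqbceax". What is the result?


Input string: 'vxeqbceax'
Operation: replace 'c' with 'w'
Positions of 'c': 5
After replacement: vxeqbweax


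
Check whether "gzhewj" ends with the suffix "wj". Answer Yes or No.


Input string: 'gzhewj'
Suffix to check: 'wj'
Last 2 characters of input: 'wj'
Match: True
Result: Yes


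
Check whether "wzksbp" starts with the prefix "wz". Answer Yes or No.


Input string: 'wzksbp'
Prefix to check: 'wz'
First 2 characters of input: 'wz'
Match: True
Result: Yes


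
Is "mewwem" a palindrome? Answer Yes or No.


Input string: 'mewwem'
Reversed: 'mewwem'
Compare pairs: s[0]='m' vs s[5]='m' (match), s[1]='e' vs s[4]='e' (match), s[2]='w' vs s[3]='w' (match)
Palindrome: Yes


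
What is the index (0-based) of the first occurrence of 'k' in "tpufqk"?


Input string: 'tpufqk'
Target: 'k'
Scanning left to right: s[0]='t', s[1]='p', s[2]='u', s[3]='f', s[4]='q', s[5]='k'
First match at index: 5


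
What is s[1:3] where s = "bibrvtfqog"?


Input string: 'bibrvtfqog'
Operation: slice [1:3]
Extract characters: s[1]='i', s[2]='b'
Result: ib


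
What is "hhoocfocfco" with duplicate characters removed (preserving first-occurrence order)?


Input: 'hhoocfocfco'
Operation: keep first occurrence of each character
Scan: s[0]='h' new -> keep; s[1]='h' seen -> skip; s[2]='o' new -> keep; s[3]='o' seen -> skip; s[4]='c' new -> keep; s[5]='f' new -> keep; s[6]='o' seen -> skip; s[7]='c' seen -> skip; s[8]='f' seen -> skip; s[9]='c' seen -> skip; s[10]='o' seen -> skip
Result: hocf


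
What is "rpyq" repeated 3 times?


Input string: 'rpyq'
Operation: repeat 3 times
Concatenation: 'rpyq' + 'rpyq' + 'rpyq'
Result: rpyqrpyqrpyq


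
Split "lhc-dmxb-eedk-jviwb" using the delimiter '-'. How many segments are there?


Input string: 'lhc-dmxb-eedk-jviwb'
Delimiter: '-'
Split result: 'lhc', 'dmxb', 'eedk', 'jviwb'
Number of parts: 4


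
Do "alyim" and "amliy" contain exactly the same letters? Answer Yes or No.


String 1: 'alyim' -> sorted: 'ailmy'
String 2: 'amliy' -> sorted: 'ailmy'
Compare sorted forms: 'ailmy' == 'ailmy'
Anagram: Yes


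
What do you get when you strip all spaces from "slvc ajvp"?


Input string: 'slvc ajvp'
Operation: remove all spaces
Words: 'slvc', 'ajvp'
Join without spaces: slvcajvp


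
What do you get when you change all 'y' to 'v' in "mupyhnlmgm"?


Input string: 'mupyhnlmgm'
Operation: replace 'y' with 'v'
Positions of 'y': 3
After replacement: mupvhnlmgm


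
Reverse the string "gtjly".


Input string: 'gtjly'
Operation: reverse character order
Original order: 'g' -> 't' -> 'j' -> 'l' -> 'y'
Reversed order: 'y' -> 'l' -> 'j' -> 't' -> 'g'
Result: yljtg


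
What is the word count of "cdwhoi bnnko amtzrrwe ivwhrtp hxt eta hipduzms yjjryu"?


Input string: 'cdwhoi bnnko amtzrrwe ivwhrtp hxt eta hipduzms yjjryu'
Operation: split by spaces
Words found: 'cdwhoi', 'bnnko', 'amtzrrwe', 'ivwhrtp', 'hxt', 'eta', 'hipduzms', 'yjjryu'
Word count: 8


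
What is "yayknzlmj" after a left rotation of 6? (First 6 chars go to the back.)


Input: 'yayknzlmj', shift = 6
Operation: split at index 6 and swap parts
Front part s[0:6] = 'yayknz'
Back part s[6:] = 'lmj'
Rotated = back + front = 'lmj' + 'yayknz'
Result: lmjyayknz


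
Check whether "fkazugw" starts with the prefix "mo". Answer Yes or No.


Input string: 'fkazugw'
Prefix to check: 'mo'
First 2 characters of input: 'fk'
Match: False
Result: No


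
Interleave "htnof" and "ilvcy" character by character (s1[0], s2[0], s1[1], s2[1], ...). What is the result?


String 1: 'htnof'
String 2: 'ilvcy'
Operation: alternate characters
Pairs: 'h'+'i', 't'+'l', 'n'+'v', 'o'+'c', 'f'+'y'
Result: hitlnvocfy


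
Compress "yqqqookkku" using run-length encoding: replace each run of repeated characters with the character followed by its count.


Input: 'yqqqookkku'
Operation: identify consecutive runs
Runs: 'y' -> y1, 'qqq' -> q3, 'oo' -> o2, 'kkk' -> k3, 'u' -> u1
Encoded: y1q3o2k3u1


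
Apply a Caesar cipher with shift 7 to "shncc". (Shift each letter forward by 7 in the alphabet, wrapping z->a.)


Input: 'shncc', shift = 7
Operation: for each letter, (position + 7) mod 26
Mapping: 's'(18+7=25)->'z', 'h'(7+7=14)->'o', 'n'(13+7=20)->'u', 'c'(2+7=9)->'j', 'c'(2+7=9)->'j'
Result: zoujj


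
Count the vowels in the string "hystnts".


Input string: 'hystnts'
Operation: count vowels (a, e, i, o, u)
Scan: s[0]='h', s[1]='y', s[2]='s', s[3]='t', s[4]='n', s[5]='t', s[6]='s'
Vowels found: 0
Result: 0


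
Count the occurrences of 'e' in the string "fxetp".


Input string: 'fxetp'
Target character: 'e'
Scan each position: s[2]='e'
Matches found at indices: 2
Total: 1


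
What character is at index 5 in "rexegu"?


Input string: 'rexegu'
Operation: get character at index 5
Index mapping: s[0]='r', s[1]='e', s[2]='x', s[3]='e', s[4]='g', s[5]='u'
Result: 'u'


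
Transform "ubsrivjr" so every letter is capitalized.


Input string: 'ubsrivjr'
Operation: convert each letter to uppercase
Mapping: 'u'->'U', 'b'->'B', 's'->'S', 'r'->'R', 'i'->'I', 'v'->'V', 'j'->'J', 'r'->'R'
Result: UBSRIVJR


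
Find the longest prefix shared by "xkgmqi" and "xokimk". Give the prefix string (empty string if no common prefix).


String 1: 'xkgmqi'
String 2: 'xokimk'
Compare position by position:
pos 0: 'x' vs 'x' match
pos 1: 'k' vs 'o' differ -> stop
Longest common prefix: "x" (length 1)


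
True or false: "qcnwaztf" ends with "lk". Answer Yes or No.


Input string: 'qcnwaztf'
Suffix to check: 'lk'
Last 2 characters of input: 'tf'
Match: False
Result: No


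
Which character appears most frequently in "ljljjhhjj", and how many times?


Input: 'ljljjhhjj'
Operation: tally each character
Counts: 'h':2, 'j':5, 'l':2
Maximum: 'j' appears 5 times


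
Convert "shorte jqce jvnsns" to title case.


Input string: 'shorte jqce jvnsns'
Operation: capitalize first letter of each word
Word transformations: 'shorte'->'Shorte', 'jqce'->'Jqce', 'jvnsns'->'Jvnsns'
Result: Shorte Jqce Jvnsns


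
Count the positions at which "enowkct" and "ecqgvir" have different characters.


String 1: 'enowkct'
String 2: 'ecqgvir'
Compare each position: pos 0: 'e'=='e', pos 1: 'n'!='c', pos 2: 'o'!='q', pos 3: 'w'!='g', pos 4: 'k'!='v', pos 5: 'c'!='i', pos 6: 't'!='r'
Differing positions: 6
Hamming distance: 6


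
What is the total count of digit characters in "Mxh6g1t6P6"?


Input string: 'Mxh6g1t6P6'
Operation: count digit characters (0-9)
Scan: 'M', 'x', 'h', '6'(digit), 'g', '1'(digit), 't', '6'(digit), 'P', '6'(digit)
Digits found: 4
Result: 4


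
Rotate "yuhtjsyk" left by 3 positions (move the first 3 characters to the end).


Input: 'yuhtjsyk', shift = 3
Operation: split at index 3 and swap parts
Front part s[0:3] = 'yuh'
Back part s[3:] = 'tjsyk'
Rotated = back + front = 'tjsyk' + 'yuh'
Result: tjsykyuh


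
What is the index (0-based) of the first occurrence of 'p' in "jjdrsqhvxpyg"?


Input string: 'jjdrsqhvxpyg'
Target: 'p'
Scanning left to right: s[0]='j', s[1]='j', s[2]='d', s[3]='r', s[4]='s', s[5]='q', s[6]='h', s[7]='v', s[8]='x', s[9]='p'
First match at index: 9


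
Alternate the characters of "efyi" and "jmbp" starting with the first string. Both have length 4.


String 1: 'efyi'
String 2: 'jmbp'
Operation: alternate characters
Pairs: 'e'+'j', 'f'+'m', 'y'+'b', 'i'+'p'
Result: ejfmybip


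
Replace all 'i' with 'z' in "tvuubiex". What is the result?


Input string: 'tvuubiex'
Operation: replace 'i' with 'z'
Positions of 'i': 5
After replacement: tvuubzex


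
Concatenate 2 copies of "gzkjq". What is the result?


Input string: 'gzkjq'
Operation: repeat 2 times
Concatenation: 'gzkjq' + 'gzkjq'
Result: gzkjqgzkjq


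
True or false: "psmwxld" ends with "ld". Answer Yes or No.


Input string: 'psmwxld'
Suffix to check: 'ld'
Last 2 characters of input: 'ld'
Match: True
Result: Yes


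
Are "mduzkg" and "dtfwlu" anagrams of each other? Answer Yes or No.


String 1: 'mduzkg' -> sorted: 'dgkmuz'
String 2: 'dtfwlu' -> sorted: 'dfltuw'
Compare sorted forms: 'dgkmuz' != 'dfltuw'
Anagram: No


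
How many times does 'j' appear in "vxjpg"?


Input string: 'vxjpg'
Target character: 'j'
Scan each position: s[2]='j'
Matches found at indices: 2
Total: 1


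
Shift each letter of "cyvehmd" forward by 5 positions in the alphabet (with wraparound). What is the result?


Input: 'cyvehmd', shift = 5
Operation: for each letter, (position + 5) mod 26
Mapping: 'c'(2+5=7)->'h', 'y'(24+5=29, 29 mod 26=3)->'d', 'v'(21+5=26, 26 mod 26=0)->'a', 'e'(4+5=9)->'j', 'h'(7+5=12)->'m', 'm'(12+5=17)->'r', 'd'(3+5=8)->'i'
Result: hdajmri


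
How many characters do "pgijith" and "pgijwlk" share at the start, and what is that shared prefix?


String 1: 'pgijith'
String 2: 'pgijwlk'
Compare position by position:
pos 0: 'p' vs 'p' match
pos 1: 'g' vs 'g' match
pos 2: 'i' vs 'i' match
pos 3: 'j' vs 'j' match
pos 4: 'i' vs 'w' differ -> stop
Longest common prefix: "pgij" (length 4)


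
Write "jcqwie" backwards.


Input string: 'jcqwie'
Operation: reverse character order
Original order: 'j' -> 'c' -> 'q' -> 'w' -> 'i' -> 'e'
Reversed order: 'e' -> 'i' -> 'w' -> 'q' -> 'c' -> 'j'
Result: eiwqcj


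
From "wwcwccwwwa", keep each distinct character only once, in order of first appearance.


Input: 'wwcwccwwwa'
Operation: keep first occurrence of each character
Scan: s[0]='w' new -> keep; s[1]='w' seen -> skip; s[2]='c' new -> keep; s[3]='w' seen -> skip; s[4]='c' seen -> skip; s[5]='c' seen -> skip; s[6]='w' seen -> skip; s[7]='w' seen -> skip; s[8]='w' seen -> skip; s[9]='a' new -> keep
Result: wca


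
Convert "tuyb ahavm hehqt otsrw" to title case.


Input string: 'tuyb ahavm hehqt otsrw'
Operation: capitalize first letter of each word
Word transformations: 'tuyb'->'Tuyb', 'ahavm'->'Ahavm', 'hehqt'->'Hehqt', 'otsrw'->'Otsrw'
Result: Tuyb Ahavm Hehqt Otsrw


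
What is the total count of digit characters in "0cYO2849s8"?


Input string: '0cYO2849s8'
Operation: count digit characters (0-9)
Scan: '0'(digit), 'c', 'Y', 'O', '2'(digit), '8'(digit), '4'(digit), '9'(digit), 's', '8'(digit)
Digits found: 6
Result: 6


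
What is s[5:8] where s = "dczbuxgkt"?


Input string: 'dczbuxgkt'
Operation: slice [5:8]
Extract characters: s[5]='x', s[6]='g', s[7]='k'
Result: xgk


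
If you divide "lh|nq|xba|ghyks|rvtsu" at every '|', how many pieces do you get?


Input string: 'lh|nq|xba|ghyks|rvtsu'
Delimiter: '|'
Split result: 'lh', 'nq', 'xba', 'ghyks', 'rvtsu'
Number of parts: 5


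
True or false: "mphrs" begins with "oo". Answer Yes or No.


Input string: 'mphrs'
Prefix to check: 'oo'
First 2 characters of input: 'mp'
Match: False
Result: No


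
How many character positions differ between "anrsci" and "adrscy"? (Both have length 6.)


String 1: 'anrsci'
String 2: 'adrscy'
Compare each position: pos 0: 'a'=='a', pos 1: 'n'!='d', pos 2: 'r'=='r', pos 3: 's'=='s', pos 4: 'c'=='c', pos 5: 'i'!='y'
Differing positions: 2
Hamming distance: 2


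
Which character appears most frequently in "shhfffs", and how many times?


Input: 'shhfffs'
Operation: tally each character
Counts: 'f':3, 'h':2, 's':2
Maximum: 'f' appears 3 times


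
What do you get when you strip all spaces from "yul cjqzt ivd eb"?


Input string: 'yul cjqzt ivd eb'
Operation: remove all spaces
Words: 'yul', 'cjqzt', 'ivd', 'eb'
Join without spaces: yulcjqztivdeb


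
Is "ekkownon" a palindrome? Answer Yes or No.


Input string: 'ekkownon'
Reversed: 'nonwokke'
Compare pairs: s[0]='e' vs s[7]='n' (mismatch), s[1]='k' vs s[6]='o' (mismatch), s[2]='k' vs s[5]='n' (mismatch), s[3]='o' vs s[4]='w' (mismatch)
Palindrome: No


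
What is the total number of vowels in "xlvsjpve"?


Input string: 'xlvsjpve'
Operation: count vowels (a, e, i, o, u)
Scan: s[0]='x', s[1]='l', s[2]='v', s[3]='s', s[4]='j', s[5]='p', s[6]='v', s[7]='e' (vowel)
Vowels found: 1
Result: 1


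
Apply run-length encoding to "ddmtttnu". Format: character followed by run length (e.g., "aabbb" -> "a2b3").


Input: 'ddmtttnu'
Operation: identify consecutive runs
Runs: 'dd' -> d2, 'm' -> m1, 'ttt' -> t3, 'n' -> n1, 'u' -> u1
Encoded: d2m1t3n1u1


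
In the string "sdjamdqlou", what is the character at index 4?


Input string: 'sdjamdqlou'
Operation: get character at index 4
Index mapping: s[0]='s', s[1]='d', s[2]='j', s[3]='a', s[4]='m'
Result: 'm'


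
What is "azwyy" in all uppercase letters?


Input string: 'azwyy'
Operation: convert each letter to uppercase
Mapping: 'a'->'A', 'z'->'Z', 'w'->'W', 'y'->'Y', 'y'->'Y'
Result: AZWYY


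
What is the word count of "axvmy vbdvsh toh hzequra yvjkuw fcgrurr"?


Input string: 'axvmy vbdvsh toh hzequra yvjkuw fcgrurr'
Operation: split by spaces
Words found: 'axvmy', 'vbdvsh', 'toh', 'hzequra', 'yvjkuw', 'fcgrurr'
Word count: 6


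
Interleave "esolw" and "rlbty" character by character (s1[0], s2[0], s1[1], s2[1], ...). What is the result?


String 1: 'esolw'
String 2: 'rlbty'
Operation: alternate characters
Pairs: 'e'+'r', 's'+'l', 'o'+'b', 'l'+'t', 'w'+'y'
Result: erslobltwy


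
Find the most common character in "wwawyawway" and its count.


Input: 'wwawyawway'
Operation: tally each character
Counts: 'a':3, 'w':5, 'y':2
Maximum: 'w' appears 5 times


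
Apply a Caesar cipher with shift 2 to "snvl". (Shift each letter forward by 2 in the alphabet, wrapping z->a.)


Input: 'snvl', shift = 2
Operation: for each letter, (position + 2) mod 26
Mapping: 's'(18+2=20)->'u', 'n'(13+2=15)->'p', 'v'(21+2=23)->'x', 'l'(11+2=13)->'n'
Result: upxn


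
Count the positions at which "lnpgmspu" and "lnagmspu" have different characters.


String 1: 'lnpgmspu'
String 2: 'lnagmspu'
Compare each position: pos 0: 'l'=='l', pos 1: 'n'=='n', pos 2: 'p'!='a', pos 3: 'g'=='g', pos 4: 'm'=='m', pos 5: 's'=='s', pos 6: 'p'=='p', pos 7: 'u'=='u'
Differing positions: 1
Hamming distance: 1


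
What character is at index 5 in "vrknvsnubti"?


Input string: 'vrknvsnubti'
Operation: get character at index 5
Index mapping: s[0]='v', s[1]='r', s[2]='k', s[3]='n', s[4]='v', s[5]='s'
Result: 's'


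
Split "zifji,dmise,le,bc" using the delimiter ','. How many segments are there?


Input string: 'zifji,dmise,le,bc'
Delimiter: ','
Split result: 'zifji', 'dmise', 'le', 'bc'
Number of parts: 4


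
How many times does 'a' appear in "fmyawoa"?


Input string: 'fmyawoa'
Target character: 'a'
Scan each position: s[3]='a', s[6]='a'
Matches found at indices: 3, 6
Total: 2


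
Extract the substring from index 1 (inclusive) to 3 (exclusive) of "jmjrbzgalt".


Input string: 'jmjrbzgalt'
Operation: slice [1:3]
Extract characters: s[1]='m', s[2]='j'
Result: mj


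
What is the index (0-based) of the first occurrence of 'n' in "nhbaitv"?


Input string: 'nhbaitv'
Target: 'n'
Scanning left to right: s[0]='n'
First match at index: 0


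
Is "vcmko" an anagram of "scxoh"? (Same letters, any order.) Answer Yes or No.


String 1: 'scxoh' -> sorted: 'chosx'
String 2: 'vcmko' -> sorted: 'ckmov'
Compare sorted forms: 'chosx' != 'ckmov'
Anagram: No


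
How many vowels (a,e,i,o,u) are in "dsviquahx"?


Input string: 'dsviquahx'
Operation: count vowels (a, e, i, o, u)
Scan: s[0]='d', s[1]='s', s[2]='v', s[3]='i' (vowel), s[4]='q', s[5]='u' (vowel), s[6]='a' (vowel), s[7]='h', s[8]='x'
Vowels found: 3
Result: 3


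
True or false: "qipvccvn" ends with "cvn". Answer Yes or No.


Input string: 'qipvccvn'
Suffix to check: 'cvn'
Last 3 characters of input: 'cvn'
Match: True
Result: Yes


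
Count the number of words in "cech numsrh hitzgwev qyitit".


Input string: 'cech numsrh hitzgwev qyitit'
Operation: split by spaces
Words found: 'cech', 'numsrh', 'hitzgwev', 'qyitit'
Word count: 4


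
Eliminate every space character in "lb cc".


Input string: 'lb cc'
Operation: remove all spaces
Words: 'lb', 'cc'
Join without spaces: lbcc


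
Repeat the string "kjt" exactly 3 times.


Input string: 'kjt'
Operation: repeat 3 times
Concatenation: 'kjt' + 'kjt' + 'kjt'
Result: kjtkjtkjt


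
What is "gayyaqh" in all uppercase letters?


Input string: 'gayyaqh'
Operation: convert each letter to uppercase
Mapping: 'g'->'G', 'a'->'A', 'y'->'Y', 'y'->'Y', 'a'->'A', 'q'->'Q', 'h'->'H'
Result: GAYYAQH


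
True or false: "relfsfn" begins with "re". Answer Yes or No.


Input string: 'relfsfn'
Prefix to check: 're'
First 2 characters of input: 're'
Match: True
Result: Yes


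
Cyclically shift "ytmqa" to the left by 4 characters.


Input: 'ytmqa', shift = 4
Operation: split at index 4 and swap parts
Front part s[0:4] = 'ytmq'
Back part s[4:] = 'a'
Rotated = back + front = 'a' + 'ytmq'
Result: aytmq


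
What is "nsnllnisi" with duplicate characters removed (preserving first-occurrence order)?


Input: 'nsnllnisi'
Operation: keep first occurrence of each character
Scan: s[0]='n' new -> keep; s[1]='s' new -> keep; s[2]='n' seen -> skip; s[3]='l' new -> keep; s[4]='l' seen -> skip; s[5]='n' seen -> skip; s[6]='i' new -> keep; s[7]='s' seen -> skip; s[8]='i' seen -> skip
Result: nsli


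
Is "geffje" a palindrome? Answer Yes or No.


Input string: 'geffje'
Reversed: 'ejffeg'
Compare pairs: s[0]='g' vs s[5]='e' (mismatch), s[1]='e' vs s[4]='j' (mismatch), s[2]='f' vs s[3]='f' (match)
Palindrome: No


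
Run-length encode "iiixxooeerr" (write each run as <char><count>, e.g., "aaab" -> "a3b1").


Input: 'iiixxooeerr'
Operation: identify consecutive runs
Runs: 'iii' -> i3, 'xx' -> x2, 'oo' -> o2, 'ee' -> e2, 'rr' -> r2
Encoded: i3x2o2e2r2


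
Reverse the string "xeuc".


Input string: 'xeuc'
Operation: reverse character order
Original order: 'x' -> 'e' -> 'u' -> 'c'
Reversed order: 'c' -> 'u' -> 'e' -> 'x'
Result: cuex


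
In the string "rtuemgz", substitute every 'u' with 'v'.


Input string: 'rtuemgz'
Operation: replace 'u' with 'v'
Positions of 'u': 2
After replacement: rtvemgz


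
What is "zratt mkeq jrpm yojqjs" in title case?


Input string: 'zratt mkeq jrpm yojqjs'
Operation: capitalize first letter of each word
Word transformations: 'zratt'->'Zratt', 'mkeq'->'Mkeq', 'jrpm'->'Jrpm', 'yojqjs'->'Yojqjs'
Result: Zratt Mkeq Jrpm Yojqjs


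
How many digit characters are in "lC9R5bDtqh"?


Input string: 'lC9R5bDtqh'
Operation: count digit characters (0-9)
Scan: 'l', 'C', '9'(digit), 'R', '5'(digit), 'b', 'D', 't', 'q', 'h'
Digits found: 2
Result: 2


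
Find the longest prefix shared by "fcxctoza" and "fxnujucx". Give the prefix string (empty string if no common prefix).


String 1: 'fcxctoza'
String 2: 'fxnujucx'
Compare position by position:
pos 0: 'f' vs 'f' match
pos 1: 'c' vs 'x' differ -> stop
Longest common prefix: "f" (length 1)


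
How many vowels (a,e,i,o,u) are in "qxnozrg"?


Input string: 'qxnozrg'
Operation: count vowels (a, e, i, o, u)
Scan: s[0]='q', s[1]='x', s[2]='n', s[3]='o' (vowel), s[4]='z', s[5]='r', s[6]='g'
Vowels found: 1
Result: 1


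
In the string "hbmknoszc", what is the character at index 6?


Input string: 'hbmknoszc'
Operation: get character at index 6
Index mapping: s[0]='h', s[1]='b', s[2]='m', s[3]='k', s[4]='n', s[5]='o', s[6]='s'
Result: 's'


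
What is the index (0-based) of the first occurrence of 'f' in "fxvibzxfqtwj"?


Input string: 'fxvibzxfqtwj'
Target: 'f'
Scanning left to right: s[0]='f'
First match at index: 0


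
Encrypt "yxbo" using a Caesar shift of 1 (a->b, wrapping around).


Input: 'yxbo', shift = 1
Operation: for each letter, (position + 1) mod 26
Mapping: 'y'(24+1=25)->'z', 'x'(23+1=24)->'y', 'b'(1+1=2)->'c', 'o'(14+1=15)->'p'
Result: zycp


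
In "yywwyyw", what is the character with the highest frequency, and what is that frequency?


Input: 'yywwyyw'
Operation: tally each character
Counts: 'w':3, 'y':4
Maximum: 'y' appears 4 times


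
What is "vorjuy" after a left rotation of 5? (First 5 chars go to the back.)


Input: 'vorjuy', shift = 5
Operation: split at index 5 and swap parts
Front part s[0:5] = 'vorju'
Back part s[5:] = 'y'
Rotated = back + front = 'y' + 'vorju'
Result: yvorju


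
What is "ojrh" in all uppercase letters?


Input string: 'ojrh'
Operation: convert each letter to uppercase
Mapping: 'o'->'O', 'j'->'J', 'r'->'R', 'h'->'H'
Result: OJRH


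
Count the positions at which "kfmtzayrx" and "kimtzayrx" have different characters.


String 1: 'kfmtzayrx'
String 2: 'kimtzayrx'
Compare each position: pos 0: 'k'=='k', pos 1: 'f'!='i', pos 2: 'm'=='m', pos 3: 't'=='t', pos 4: 'z'=='z', pos 5: 'a'=='a', pos 6: 'y'=='y', pos 7: 'r'=='r', pos 8: 'x'=='x'
Differing positions: 1
Hamming distance: 1


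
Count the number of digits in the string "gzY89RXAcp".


Input string: 'gzY89RXAcp'
Operation: count digit characters (0-9)
Scan: 'g', 'z', 'Y', '8'(digit), '9'(digit), 'R', 'X', 'A', 'c', 'p'
Digits found: 2
Result: 2


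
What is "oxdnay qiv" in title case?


Input string: 'oxdnay qiv'
Operation: capitalize first letter of each word
Word transformations: 'oxdnay'->'Oxdnay', 'qiv'->'Qiv'
Result: Oxdnay Qiv


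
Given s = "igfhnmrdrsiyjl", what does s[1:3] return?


Input string: 'igfhnmrdrsiyjl'
Operation: slice [1:3]
Extract characters: s[1]='g', s[2]='f'
Result: gf


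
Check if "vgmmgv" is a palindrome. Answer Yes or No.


Input string: 'vgmmgv'
Reversed: 'vgmmgv'
Compare pairs: s[0]='v' vs s[5]='v' (match), s[1]='g' vs s[4]='g' (match), s[2]='m' vs s[3]='m' (match)
Palindrome: Yes


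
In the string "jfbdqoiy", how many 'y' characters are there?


Input string: 'jfbdqoiy'
Target character: 'y'
Scan each position: s[7]='y'
Matches found at indices: 7
Total: 1


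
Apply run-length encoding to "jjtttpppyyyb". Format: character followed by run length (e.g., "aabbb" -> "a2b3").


Input: 'jjtttpppyyyb'
Operation: identify consecutive runs
Runs: 'jj' -> j2, 'ttt' -> t3, 'ppp' -> p3, 'yyy' -> y3, 'b' -> b1
Encoded: j2t3p3y3b1


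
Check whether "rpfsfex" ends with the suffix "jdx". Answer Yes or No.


Input string: 'rpfsfex'
Suffix to check: 'jdx'
Last 3 characters of input: 'fex'
Match: False
Result: No


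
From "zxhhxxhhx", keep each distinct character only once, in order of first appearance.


Input: 'zxhhxxhhx'
Operation: keep first occurrence of each character
Scan: s[0]='z' new -> keep; s[1]='x' new -> keep; s[2]='h' new -> keep; s[3]='h' seen -> skip; s[4]='x' seen -> skip; s[5]='x' seen -> skip; s[6]='h' seen -> skip; s[7]='h' seen -> skip; s[8]='x' seen -> skip
Result: zxh


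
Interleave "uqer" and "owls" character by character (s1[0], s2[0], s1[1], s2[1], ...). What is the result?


String 1: 'uqer'
String 2: 'owls'
Operation: alternate characters
Pairs: 'u'+'o', 'q'+'w', 'e'+'l', 'r'+'s'
Result: uoqwelrs


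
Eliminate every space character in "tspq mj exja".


Input string: 'tspq mj exja'
Operation: remove all spaces
Words: 'tspq', 'mj', 'exja'
Join without spaces: tspqmjexja


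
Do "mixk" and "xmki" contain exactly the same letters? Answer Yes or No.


String 1: 'mixk' -> sorted: 'ikmx'
String 2: 'xmki' -> sorted: 'ikmx'
Compare sorted forms: 'ikmx' == 'ikmx'
Anagram: Yes


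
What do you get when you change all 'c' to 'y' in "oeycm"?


Input string: 'oeycm'
Operation: replace 'c' with 'y'
Positions of 'c': 3
After replacement: oeyym


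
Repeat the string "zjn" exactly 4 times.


Input string: 'zjn'
Operation: repeat 4 times
Concatenation: 'zjn' + 'zjn' + 'zjn' + 'zjn'
Result: zjnzjnzjnzjn


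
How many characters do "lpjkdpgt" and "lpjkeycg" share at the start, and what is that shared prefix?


String 1: 'lpjkdpgt'
String 2: 'lpjkeycg'
Compare position by position:
pos 0: 'l' vs 'l' match
pos 1: 'p' vs 'p' match
pos 2: 'j' vs 'j' match
pos 3: 'k' vs 'k' match
pos 4: 'd' vs 'e' differ -> stop
Longest common prefix: "lpjk" (length 4)


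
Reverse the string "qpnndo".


Input string: 'qpnndo'
Operation: reverse character order
Original order: 'q' -> 'p' -> 'n' -> 'n' -> 'd' -> 'o'
Reversed order: 'o' -> 'd' -> 'n' -> 'n' -> 'p' -> 'q'
Result: odnnpq


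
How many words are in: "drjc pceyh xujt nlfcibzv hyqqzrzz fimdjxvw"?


Input string: 'drjc pceyh xujt nlfcibzv hyqqzrzz fimdjxvw'
Operation: split by spaces
Words found: 'drjc', 'pceyh', 'xujt', 'nlfcibzv', 'hyqqzrzz', 'fimdjxvw'
Word count: 6


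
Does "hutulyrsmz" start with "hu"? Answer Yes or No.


Input string: 'hutulyrsmz'
Prefix to check: 'hu'
First 2 characters of input: 'hu'
Match: True
Result: Yes


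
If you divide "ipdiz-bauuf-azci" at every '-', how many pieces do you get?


Input string: 'ipdiz-bauuf-azci'
Delimiter: '-'
Split result: 'ipdiz', 'bauuf', 'azci'
Number of parts: 3


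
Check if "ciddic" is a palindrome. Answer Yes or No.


Input string: 'ciddic'
Reversed: 'ciddic'
Compare pairs: s[0]='c' vs s[5]='c' (match), s[1]='i' vs s[4]='i' (match), s[2]='d' vs s[3]='d' (match)
Palindrome: Yes


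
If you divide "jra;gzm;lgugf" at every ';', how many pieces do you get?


Input string: 'jra;gzm;lgugf'
Delimiter: ';'
Split result: 'jra', 'gzm', 'lgugf'
Number of parts: 3


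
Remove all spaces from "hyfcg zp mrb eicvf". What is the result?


Input string: 'hyfcg zp mrb eicvf'
Operation: remove all spaces
Words: 'hyfcg', 'zp', 'mrb', 'eicvf'
Join without spaces: hyfcgzpmrbeicvf


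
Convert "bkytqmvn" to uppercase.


Input string: 'bkytqmvn'
Operation: convert each letter to uppercase
Mapping: 'b'->'B', 'k'->'K', 'y'->'Y', 't'->'T', 'q'->'Q', 'm'->'M', 'v'->'V', 'n'->'N'
Result: BKYTQMVN


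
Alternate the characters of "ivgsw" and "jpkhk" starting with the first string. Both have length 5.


String 1: 'ivgsw'
String 2: 'jpkhk'
Operation: alternate characters
Pairs: 'i'+'j', 'v'+'p', 'g'+'k', 's'+'h', 'w'+'k'
Result: ijvpgkshwk


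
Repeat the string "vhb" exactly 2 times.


Input string: 'vhb'
Operation: repeat 2 times
Concatenation: 'vhb' + 'vhb'
Result: vhbvhb


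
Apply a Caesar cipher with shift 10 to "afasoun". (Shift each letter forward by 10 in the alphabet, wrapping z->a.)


Input: 'afasoun', shift = 10
Operation: for each letter, (position + 10) mod 26
Mapping: 'a'(0+10=10)->'k', 'f'(5+10=15)->'p', 'a'(0+10=10)->'k', 's'(18+10=28, 28 mod 26=2)->'c', 'o'(14+10=24)->'y', 'u'(20+10=30, 30 mod 26=4)->'e', 'n'(13+10=23)->'x'
Result: kpkcyex


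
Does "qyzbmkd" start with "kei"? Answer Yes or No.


Input string: 'qyzbmkd'
Prefix to check: 'kei'
First 3 characters of input: 'qyz'
Match: False
Result: No


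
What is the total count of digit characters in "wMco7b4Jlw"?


Input string: 'wMco7b4Jlw'
Operation: count digit characters (0-9)
Scan: 'w', 'M', 'c', 'o', '7'(digit), 'b', '4'(digit), 'J', 'l', 'w'
Digits found: 2
Result: 2


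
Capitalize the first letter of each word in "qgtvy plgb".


Input string: 'qgtvy plgb'
Operation: capitalize first letter of each word
Word transformations: 'qgtvy'->'Qgtvy', 'plgb'->'Plgb'
Result: Qgtvy Plgb


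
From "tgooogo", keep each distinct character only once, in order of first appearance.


Input: 'tgooogo'
Operation: keep first occurrence of each character
Scan: s[0]='t' new -> keep; s[1]='g' new -> keep; s[2]='o' new -> keep; s[3]='o' seen -> skip; s[4]='o' seen -> skip; s[5]='g' seen -> skip; s[6]='o' seen -> skip
Result: tgo


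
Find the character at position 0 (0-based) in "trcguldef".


Input string: 'trcguldef'
Operation: get character at index 0
Index mapping: s[0]='t'
Result: 't'


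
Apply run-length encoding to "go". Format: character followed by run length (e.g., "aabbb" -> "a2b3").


Input: 'go'
Operation: identify consecutive runs
Runs: 'g' -> g1, 'o' -> o1
Encoded: g1o1


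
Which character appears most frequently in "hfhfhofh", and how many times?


Input: 'hfhfhofh'
Operation: tally each character
Counts: 'f':3, 'h':4, 'o':1
Maximum: 'h' appears 4 times


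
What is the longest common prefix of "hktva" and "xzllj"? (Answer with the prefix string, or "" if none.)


String 1: 'hktva'
String 2: 'xzllj'
Compare position by position:
pos 0: 'h' vs 'x' differ -> stop
Longest common prefix: "" (length 0)


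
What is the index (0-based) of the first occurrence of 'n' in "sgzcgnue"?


Input string: 'sgzcgnue'
Target: 'n'
Scanning left to right: s[0]='s', s[1]='g', s[2]='z', s[3]='c', s[4]='g', s[5]='n'
First match at index: 5


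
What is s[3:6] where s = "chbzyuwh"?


Input string: 'chbzyuwh'
Operation: slice [3:6]
Extract characters: s[3]='z', s[4]='y', s[5]='u'
Result: zyu


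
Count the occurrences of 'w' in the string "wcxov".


Input string: 'wcxov'
Target character: 'w'
Scan each position: s[0]='w'
Matches found at indices: 0
Total: 1


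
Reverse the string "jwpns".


Input string: 'jwpns'
Operation: reverse character order
Original order: 'j' -> 'w' -> 'p' -> 'n' -> 's'
Reversed order: 's' -> 'n' -> 'p' -> 'w' -> 'j'
Result: snpwj


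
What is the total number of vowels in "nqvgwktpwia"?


Input string: 'nqvgwktpwia'
Operation: count vowels (a, e, i, o, u)
Scan: s[0]='n', s[1]='q', s[2]='v', s[3]='g', s[4]='w', s[5]='k', s[6]='t', s[7]='p', s[8]='w', s[9]='i' (vowel), s[10]='a' (vowel)
Vowels found: 2
Result: 2


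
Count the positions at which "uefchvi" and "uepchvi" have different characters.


String 1: 'uefchvi'
String 2: 'uepchvi'
Compare each position: pos 0: 'u'=='u', pos 1: 'e'=='e', pos 2: 'f'!='p', pos 3: 'c'=='c', pos 4: 'h'=='h', pos 5: 'v'=='v', pos 6: 'i'=='i'
Differing positions: 1
Hamming distance: 1


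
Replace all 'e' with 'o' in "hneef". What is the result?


Input string: 'hneef'
Operation: replace 'e' with 'o'
Positions of 'e': 2, 3
After replacement: hnoof


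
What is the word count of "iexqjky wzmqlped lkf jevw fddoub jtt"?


Input string: 'iexqjky wzmqlped lkf jevw fddoub jtt'
Operation: split by spaces
Words found: 'iexqjky', 'wzmqlped', 'lkf', 'jevw', 'fddoub', 'jtt'
Word count: 6


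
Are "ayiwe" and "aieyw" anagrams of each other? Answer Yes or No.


String 1: 'ayiwe' -> sorted: 'aeiwy'
String 2: 'aieyw' -> sorted: 'aeiwy'
Compare sorted forms: 'aeiwy' == 'aeiwy'
Anagram: Yes


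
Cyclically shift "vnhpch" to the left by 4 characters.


Input: 'vnhpch', shift = 4
Operation: split at index 4 and swap parts
Front part s[0:4] = 'vnhp'
Back part s[4:] = 'ch'
Rotated = back + front = 'ch' + 'vnhp'
Result: chvnhp


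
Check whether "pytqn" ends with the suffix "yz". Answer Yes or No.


Input string: 'pytqn'
Suffix to check: 'yz'
Last 2 characters of input: 'qn'
Match: False
Result: No


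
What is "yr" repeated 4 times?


Input string: 'yr'
Operation: repeat 4 times
Concatenation: 'yr' + 'yr' + 'yr' + 'yr'
Result: yryryryr


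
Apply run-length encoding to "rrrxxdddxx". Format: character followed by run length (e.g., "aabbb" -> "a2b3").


Input: 'rrrxxdddxx'
Operation: identify consecutive runs
Runs: 'rrr' -> r3, 'xx' -> x2, 'ddd' -> d3, 'xx' -> x2
Encoded: r3x2d3x2


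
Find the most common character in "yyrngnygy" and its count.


Input: 'yyrngnygy'
Operation: tally each character
Counts: 'g':2, 'n':2, 'r':1, 'y':4
Maximum: 'y' appears 4 times


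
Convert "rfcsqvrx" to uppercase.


Input string: 'rfcsqvrx'
Operation: convert each letter to uppercase
Mapping: 'r'->'R', 'f'->'F', 'c'->'C', 's'->'S', 'q'->'Q', 'v'->'V', 'r'->'R', 'x'->'X'
Result: RFCSQVRX


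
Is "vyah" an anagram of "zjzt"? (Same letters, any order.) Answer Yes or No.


String 1: 'zjzt' -> sorted: 'jtzz'
String 2: 'vyah' -> sorted: 'ahvy'
Compare sorted forms: 'jtzz' != 'ahvy'
Anagram: No


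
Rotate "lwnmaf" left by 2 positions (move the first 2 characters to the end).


Input: 'lwnmaf', shift = 2
Operation: split at index 2 and swap parts
Front part s[0:2] = 'lw'
Back part s[2:] = 'nmaf'
Rotated = back + front = 'nmaf' + 'lw'
Result: nmaflw


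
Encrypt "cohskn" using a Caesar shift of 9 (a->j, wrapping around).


Input: 'cohskn', shift = 9
Operation: for each letter, (position + 9) mod 26
Mapping: 'c'(2+9=11)->'l', 'o'(14+9=23)->'x', 'h'(7+9=16)->'q', 's'(18+9=27, 27 mod 26=1)->'b', 'k'(10+9=19)->'t', 'n'(13+9=22)->'w'
Result: lxqbtw


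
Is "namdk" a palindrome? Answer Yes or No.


Input string: 'namdk'
Reversed: 'kdman'
Compare pairs: s[0]='n' vs s[4]='k' (mismatch), s[1]='a' vs s[3]='d' (mismatch)
Palindrome: No


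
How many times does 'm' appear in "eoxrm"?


Input string: 'eoxrm'
Target character: 'm'
Scan each position: s[4]='m'
Matches found at indices: 4
Total: 1


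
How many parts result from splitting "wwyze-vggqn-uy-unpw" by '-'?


Input string: 'wwyze-vggqn-uy-unpw'
Delimiter: '-'
Split result: 'wwyze', 'vggqn', 'uy', 'unpw'
Number of parts: 4


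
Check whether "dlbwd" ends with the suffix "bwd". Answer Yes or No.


Input string: 'dlbwd'
Suffix to check: 'bwd'
Last 3 characters of input: 'bwd'
Match: True
Result: Yes


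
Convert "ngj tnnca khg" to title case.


Input string: 'ngj tnnca khg'
Operation: capitalize first letter of each word
Word transformations: 'ngj'->'Ngj', 'tnnca'->'Tnnca', 'khg'->'Khg'
Result: Ngj Tnnca Khg
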